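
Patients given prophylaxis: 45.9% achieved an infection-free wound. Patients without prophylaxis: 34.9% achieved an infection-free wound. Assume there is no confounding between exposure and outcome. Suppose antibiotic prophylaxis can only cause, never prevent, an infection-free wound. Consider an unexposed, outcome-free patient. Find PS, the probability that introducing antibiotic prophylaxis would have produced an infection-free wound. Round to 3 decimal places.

p₁ = 0.459, p₀ = 0.349.
Under exogeneity and monotonicity, PS = (p₁ − p₀) / (1 − p₀).
PS = (0.459 − 0.349) / (1 − 0.349) = 0.11 / 0.651 ≈ 0.1690

PS ≈ 0.169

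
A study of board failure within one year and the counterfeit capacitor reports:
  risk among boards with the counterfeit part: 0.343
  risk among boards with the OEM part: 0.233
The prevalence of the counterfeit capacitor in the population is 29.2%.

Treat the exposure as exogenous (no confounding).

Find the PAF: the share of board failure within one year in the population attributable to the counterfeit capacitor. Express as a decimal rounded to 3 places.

PAF ≈ 0.121

Let p₁ = 0.343, p₀ = 0.233.
Overall risk P(Y=1) = π·p₁ + (1−π)·p₀ = 0.292×0.343 + 0.708×0.233 = 0.26512.
Under exogeneity, PAF = [P(Y=1) − p₀] / P(Y=1).
PAF = (0.26512 − 0.233) / 0.26512 ≈ 0.1212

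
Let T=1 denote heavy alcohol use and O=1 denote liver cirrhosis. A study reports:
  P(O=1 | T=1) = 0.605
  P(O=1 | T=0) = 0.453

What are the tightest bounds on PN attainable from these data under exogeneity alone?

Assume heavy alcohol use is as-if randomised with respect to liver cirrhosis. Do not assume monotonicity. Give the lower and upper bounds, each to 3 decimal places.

Let p₁ = 0.605, p₀ = 0.453.
Under exogeneity alone the bounds on PN are max{0,(p₁−p₀)/p₁} ≤ PN ≤ min{1,(1−p₀)/p₁}.
  lower = (p₁ − p₀)/p₁ = 0.152 / 0.605 ≈ 0.2512
  upper = min{1, (1 − p₀)/p₁} = 0.547 / 0.605 ≈ 0.9041

0.251 ≤ PN ≤ 0.904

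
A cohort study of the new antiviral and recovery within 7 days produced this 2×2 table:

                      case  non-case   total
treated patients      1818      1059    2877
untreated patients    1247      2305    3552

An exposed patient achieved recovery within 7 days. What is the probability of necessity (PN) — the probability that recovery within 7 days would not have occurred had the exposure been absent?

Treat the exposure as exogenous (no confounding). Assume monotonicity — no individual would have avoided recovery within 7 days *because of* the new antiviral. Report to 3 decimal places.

PN ≈ 0.444

p₁ = P(outcome | exposed) = 1818/2877 = 0.63191
p₀ = P(outcome | unexposed) = 1247/3552 = 0.35107
Under exogeneity and monotonicity, PN = (p₁ − p₀) / p₁.
PN = (0.63191 − 0.35107) / 0.63191 = 0.28084 / 0.63191 ≈ 0.4444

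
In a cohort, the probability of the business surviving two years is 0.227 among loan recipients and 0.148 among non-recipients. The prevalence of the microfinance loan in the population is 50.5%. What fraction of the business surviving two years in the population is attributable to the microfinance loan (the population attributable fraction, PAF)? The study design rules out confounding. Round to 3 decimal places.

PAF ≈ 0.212

Let p₁ = 0.227, p₀ = 0.148.
Overall risk P(Y=1) = π·p₁ + (1−π)·p₀ = 0.505×0.227 + 0.495×0.148 = 0.18789.
Under exogeneity, PAF = [P(Y=1) − p₀] / P(Y=1).
PAF = (0.18789 − 0.148) / 0.18789 ≈ 0.2123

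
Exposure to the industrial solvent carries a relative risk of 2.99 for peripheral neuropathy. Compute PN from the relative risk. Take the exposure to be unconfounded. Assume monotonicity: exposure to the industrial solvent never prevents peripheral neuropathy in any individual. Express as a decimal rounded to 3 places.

Under exogeneity and monotonicity, PN = (RR − 1) / RR = 1 − 1/RR.
PN = (2.99 − 1) / 2.99 = 1.99 / 2.99 ≈ 0.6656

PN ≈ 0.666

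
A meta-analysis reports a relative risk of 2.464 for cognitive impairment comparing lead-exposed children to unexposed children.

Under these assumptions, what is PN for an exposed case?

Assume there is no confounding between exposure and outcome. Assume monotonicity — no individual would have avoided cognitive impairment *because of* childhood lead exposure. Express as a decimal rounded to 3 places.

PN ≈ 0.594

Under exogeneity and monotonicity, PN = (RR − 1) / RR = 1 − 1/RR.
PN = (2.464 − 1) / 2.464 = 1.464 / 2.464 ≈ 0.5942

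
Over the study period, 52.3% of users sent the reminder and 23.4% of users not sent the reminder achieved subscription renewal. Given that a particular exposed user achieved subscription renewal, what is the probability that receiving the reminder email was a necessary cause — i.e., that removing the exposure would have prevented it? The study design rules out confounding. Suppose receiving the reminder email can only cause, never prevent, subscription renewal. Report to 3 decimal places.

PN ≈ 0.553

p₁ = 0.523, p₀ = 0.234.
Under exogeneity and monotonicity, PN = (p₁ − p₀) / p₁.
PN = (0.523 − 0.234) / 0.523 = 0.289 / 0.523 ≈ 0.5526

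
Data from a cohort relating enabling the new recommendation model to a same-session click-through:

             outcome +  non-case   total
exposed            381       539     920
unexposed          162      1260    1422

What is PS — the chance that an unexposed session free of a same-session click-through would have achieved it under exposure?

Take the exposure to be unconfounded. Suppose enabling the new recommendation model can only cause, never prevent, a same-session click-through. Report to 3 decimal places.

p₁ = P(outcome | exposed) = 381/920 = 0.41413
p₀ = P(outcome | unexposed) = 162/1422 = 0.11392
Under exogeneity and monotonicity, PS = (p₁ − p₀)/(1 − p₀).
PS = (0.41413 − 0.11392) / 0.88608 ≈ 0.3388

PS ≈ 0.339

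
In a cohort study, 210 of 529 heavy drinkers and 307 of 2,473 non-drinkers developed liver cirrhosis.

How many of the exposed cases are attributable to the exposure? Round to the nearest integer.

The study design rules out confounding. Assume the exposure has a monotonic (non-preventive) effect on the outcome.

about 144 cases

p₁ = P(outcome | exposed) = 210/529 = 0.39698
p₀ = P(outcome | unexposed) = 307/2473 = 0.12414
PN = (p₁ − p₀)/p₁ = (0.39698 − 0.12414) / 0.39698 ≈ 0.68728.
Attributable cases ≈ PN × (exposed cases) = 0.68728 × 210 ≈ 144.33.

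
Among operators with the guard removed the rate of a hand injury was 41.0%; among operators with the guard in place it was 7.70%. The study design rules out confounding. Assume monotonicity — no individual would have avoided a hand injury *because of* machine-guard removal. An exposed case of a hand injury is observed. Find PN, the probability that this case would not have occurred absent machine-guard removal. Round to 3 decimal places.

p₁ = 0.41, p₀ = 0.077.
Under exogeneity and monotonicity, PN = (p₁ − p₀) / p₁.
PN = (0.41 − 0.077) / 0.41 = 0.333 / 0.41 ≈ 0.8122

PN ≈ 0.812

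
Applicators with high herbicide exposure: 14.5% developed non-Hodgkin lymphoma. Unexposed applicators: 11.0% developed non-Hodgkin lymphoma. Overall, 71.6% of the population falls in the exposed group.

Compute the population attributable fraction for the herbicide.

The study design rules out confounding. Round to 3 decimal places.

PAF ≈ 0.186

p₁ = 0.145, p₀ = 0.11.
Overall risk P(Y=1) = π·p₁ + (1−π)·p₀ = 0.716×0.145 + 0.284×0.11 = 0.13506.
Under exogeneity, PAF = [P(Y=1) − p₀] / P(Y=1).
PAF = (0.13506 − 0.11) / 0.13506 ≈ 0.1855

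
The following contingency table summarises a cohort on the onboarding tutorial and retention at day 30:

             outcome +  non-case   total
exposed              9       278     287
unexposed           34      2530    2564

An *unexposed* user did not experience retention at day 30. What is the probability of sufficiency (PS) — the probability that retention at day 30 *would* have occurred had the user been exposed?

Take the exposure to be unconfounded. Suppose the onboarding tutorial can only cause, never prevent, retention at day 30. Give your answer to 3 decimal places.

PS ≈ 0.018

p₁ = P(outcome | exposed) = 9/287 = 0.031359
p₀ = P(outcome | unexposed) = 34/2564 = 0.013261
Under exogeneity and monotonicity, PS = (p₁ − p₀)/(1 − p₀).
PS = (0.031359 − 0.013261) / 0.98674 ≈ 0.0183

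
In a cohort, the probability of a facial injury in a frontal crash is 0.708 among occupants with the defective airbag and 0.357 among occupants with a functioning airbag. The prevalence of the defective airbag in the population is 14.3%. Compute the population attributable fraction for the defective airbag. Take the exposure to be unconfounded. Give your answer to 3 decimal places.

PAF ≈ 0.123

Let p₁ = 0.708, p₀ = 0.357.
Overall risk P(Y=1) = π·p₁ + (1−π)·p₀ = 0.143×0.708 + 0.857×0.357 = 0.40719.
Under exogeneity, PAF = [P(Y=1) − p₀] / P(Y=1).
PAF = (0.40719 − 0.357) / 0.40719 ≈ 0.1233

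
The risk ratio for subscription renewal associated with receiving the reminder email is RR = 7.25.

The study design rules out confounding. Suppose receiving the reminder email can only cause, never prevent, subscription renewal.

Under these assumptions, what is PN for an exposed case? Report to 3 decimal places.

Under exogeneity and monotonicity, PN = (RR − 1) / RR = 1 − 1/RR.
PN = (7.25 − 1) / 7.25 = 6.25 / 7.25 ≈ 0.8621

PN ≈ 0.862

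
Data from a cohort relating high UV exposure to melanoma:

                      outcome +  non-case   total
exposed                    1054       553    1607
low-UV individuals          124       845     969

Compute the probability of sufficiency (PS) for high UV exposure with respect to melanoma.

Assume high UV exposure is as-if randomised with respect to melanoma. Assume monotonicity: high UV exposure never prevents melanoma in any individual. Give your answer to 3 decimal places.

p₁ = P(outcome | exposed) = 1054/1607 = 0.65588
p₀ = P(outcome | unexposed) = 124/969 = 0.12797
Under exogeneity and monotonicity, PS = (p₁ − p₀) / (1 − p₀).
PS = (0.65588 − 0.12797) / (1 − 0.12797) = 0.52791 / 0.87203 ≈ 0.6054

PS ≈ 0.605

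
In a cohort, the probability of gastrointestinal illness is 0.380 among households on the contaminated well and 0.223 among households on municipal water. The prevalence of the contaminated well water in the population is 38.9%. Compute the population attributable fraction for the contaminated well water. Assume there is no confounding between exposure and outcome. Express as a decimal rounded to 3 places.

Let p₁ = 0.38, p₀ = 0.223.
Overall risk P(Y=1) = π·p₁ + (1−π)·p₀ = 0.389×0.38 + 0.611×0.223 = 0.28407.
Under exogeneity, PAF = [P(Y=1) − p₀] / P(Y=1).
PAF = (0.28407 − 0.223) / 0.28407 ≈ 0.2150

PAF ≈ 0.215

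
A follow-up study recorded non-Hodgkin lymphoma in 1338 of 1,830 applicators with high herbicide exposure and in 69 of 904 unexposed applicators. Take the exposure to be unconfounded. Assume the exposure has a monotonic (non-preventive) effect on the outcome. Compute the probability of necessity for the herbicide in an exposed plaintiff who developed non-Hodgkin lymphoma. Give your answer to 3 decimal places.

PN ≈ 0.896

p₁ = P(outcome | exposed) = 1338/1830 = 0.73115
p₀ = P(outcome | unexposed) = 69/904 = 0.076327
Under exogeneity and monotonicity, PN = (p₁ − p₀) / p₁.
PN = (0.73115 − 0.076327) / 0.73115 = 0.65482 / 0.73115 ≈ 0.8956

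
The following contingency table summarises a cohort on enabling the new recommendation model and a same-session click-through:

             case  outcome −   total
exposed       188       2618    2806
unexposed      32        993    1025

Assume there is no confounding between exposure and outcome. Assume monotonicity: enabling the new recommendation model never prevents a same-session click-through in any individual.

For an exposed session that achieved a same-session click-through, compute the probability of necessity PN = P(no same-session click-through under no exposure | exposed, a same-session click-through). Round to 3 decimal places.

p₁ = P(outcome | exposed) = 188/2806 = 0.066999
p₀ = P(outcome | unexposed) = 32/1025 = 0.03122
Under exogeneity and monotonicity, PN = (p₁ − p₀) / p₁.
PN = (0.066999 − 0.03122) / 0.066999 = 0.03578 / 0.066999 ≈ 0.5340

PN ≈ 0.534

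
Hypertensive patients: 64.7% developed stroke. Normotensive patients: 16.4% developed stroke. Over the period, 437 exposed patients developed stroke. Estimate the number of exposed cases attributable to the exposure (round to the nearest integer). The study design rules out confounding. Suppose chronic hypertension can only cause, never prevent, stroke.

p₁ = 0.647, p₀ = 0.164.
PN = (p₁ − p₀)/p₁ = (0.647 − 0.164) / 0.647 ≈ 0.74652.
Attributable cases ≈ PN × (exposed cases) = 0.74652 × 437 ≈ 326.23.

about 326 cases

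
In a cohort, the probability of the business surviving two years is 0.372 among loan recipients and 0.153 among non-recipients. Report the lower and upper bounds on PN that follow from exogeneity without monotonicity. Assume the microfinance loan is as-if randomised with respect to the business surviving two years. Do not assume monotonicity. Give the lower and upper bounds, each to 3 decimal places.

0.589 ≤ PN ≤ 1.000

Let p₁ = 0.372, p₀ = 0.153.
Under exogeneity alone the bounds on PN are max{0,(p₁−p₀)/p₁} ≤ PN ≤ min{1,(1−p₀)/p₁}.
  lower = (p₁ − p₀)/p₁ = 0.219 / 0.372 ≈ 0.5887
  upper = min{1, (1 − p₀)/p₁} = 0.847 / 0.372 ≈ 2.2769 → capped at 1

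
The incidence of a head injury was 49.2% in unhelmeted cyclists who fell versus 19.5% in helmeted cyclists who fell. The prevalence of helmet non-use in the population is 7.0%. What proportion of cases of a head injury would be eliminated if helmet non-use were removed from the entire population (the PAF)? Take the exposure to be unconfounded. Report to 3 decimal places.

PAF ≈ 0.096

p₁ = 0.492, p₀ = 0.195.
Overall risk P(Y=1) = π·p₁ + (1−π)·p₀ = 0.07×0.492 + 0.93×0.195 = 0.21579.
Under exogeneity, PAF = [P(Y=1) − p₀] / P(Y=1).
PAF = (0.21579 − 0.195) / 0.21579 ≈ 0.0963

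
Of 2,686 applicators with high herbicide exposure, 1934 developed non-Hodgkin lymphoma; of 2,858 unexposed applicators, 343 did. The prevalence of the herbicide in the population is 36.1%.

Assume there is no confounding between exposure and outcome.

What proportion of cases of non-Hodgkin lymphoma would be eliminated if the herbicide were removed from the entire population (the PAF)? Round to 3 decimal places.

PAF ≈ 0.643

p₁ = P(outcome | exposed) = 1934/2686 = 0.72003
p₀ = P(outcome | unexposed) = 343/2858 = 0.12001
Overall risk P(Y=1) = π·p₁ + (1−π)·p₀ = 0.361×0.72003 + 0.639×0.12001 = 0.33662.
Under exogeneity, PAF = [P(Y=1) − p₀] / P(Y=1).
PAF = (0.33662 − 0.12001) / 0.33662 ≈ 0.6435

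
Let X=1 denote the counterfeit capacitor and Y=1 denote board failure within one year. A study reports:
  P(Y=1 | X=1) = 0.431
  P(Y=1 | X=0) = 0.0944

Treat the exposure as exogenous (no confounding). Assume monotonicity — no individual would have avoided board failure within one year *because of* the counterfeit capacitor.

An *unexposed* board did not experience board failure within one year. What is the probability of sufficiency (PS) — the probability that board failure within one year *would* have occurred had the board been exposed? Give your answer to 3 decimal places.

PS ≈ 0.372

Let p₁ = 0.431, p₀ = 0.0944.
Under exogeneity and monotonicity, PS = (p₁ − p₀) / (1 − p₀).
PS = (0.431 − 0.0944) / (1 − 0.0944) = 0.3366 / 0.9056 ≈ 0.3717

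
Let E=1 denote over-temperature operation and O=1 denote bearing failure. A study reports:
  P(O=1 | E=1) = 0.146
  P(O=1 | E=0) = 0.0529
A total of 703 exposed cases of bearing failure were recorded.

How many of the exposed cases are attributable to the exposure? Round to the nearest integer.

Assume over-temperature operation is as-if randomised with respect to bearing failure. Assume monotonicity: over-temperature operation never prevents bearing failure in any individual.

about 448 cases

Let p₁ = 0.146, p₀ = 0.0529.
PN = (p₁ − p₀)/p₁ = (0.146 − 0.0529) / 0.146 ≈ 0.63767.
Attributable cases ≈ PN × (exposed cases) = 0.63767 × 703 ≈ 448.28.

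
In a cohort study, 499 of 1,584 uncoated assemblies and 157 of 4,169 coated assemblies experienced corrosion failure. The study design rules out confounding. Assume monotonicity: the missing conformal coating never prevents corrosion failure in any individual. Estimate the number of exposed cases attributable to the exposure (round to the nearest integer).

p₁ = P(outcome | exposed) = 499/1584 = 0.31503
p₀ = P(outcome | unexposed) = 157/4169 = 0.037659
PN = (p₁ − p₀)/p₁ = (0.31503 − 0.037659) / 0.31503 ≈ 0.88046.
Attributable cases ≈ PN × (exposed cases) = 0.88046 × 499 ≈ 439.35.

about 439 cases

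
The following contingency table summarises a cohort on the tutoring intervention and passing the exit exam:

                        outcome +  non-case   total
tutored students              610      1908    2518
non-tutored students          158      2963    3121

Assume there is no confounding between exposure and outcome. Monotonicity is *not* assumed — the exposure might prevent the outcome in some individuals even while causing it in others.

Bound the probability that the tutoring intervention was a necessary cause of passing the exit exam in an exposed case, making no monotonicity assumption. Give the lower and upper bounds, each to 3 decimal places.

0.791 ≤ PN ≤ 1.000

p₁ = P(outcome | exposed) = 610/2518 = 0.24226
p₀ = P(outcome | unexposed) = 158/3121 = 0.050625
Under exogeneity alone the bounds on PN are max{0,(p₁−p₀)/p₁} ≤ PN ≤ min{1,(1−p₀)/p₁}.
  lower = (p₁ − p₀)/p₁ = 0.19163 / 0.24226 ≈ 0.7910
  upper = min{1, (1 − p₀)/p₁} = 0.94938 / 0.24226 ≈ 3.9189 → capped at 1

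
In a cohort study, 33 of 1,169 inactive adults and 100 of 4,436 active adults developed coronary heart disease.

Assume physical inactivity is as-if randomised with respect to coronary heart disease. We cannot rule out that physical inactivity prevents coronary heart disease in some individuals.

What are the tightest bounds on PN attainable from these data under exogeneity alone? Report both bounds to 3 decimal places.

0.201 ≤ PN ≤ 1.000

p₁ = P(outcome | exposed) = 33/1169 = 0.028229
p₀ = P(outcome | unexposed) = 100/4436 = 0.022543
Under exogeneity alone the bounds on PN are max{0,(p₁−p₀)/p₁} ≤ PN ≤ min{1,(1−p₀)/p₁}.
  lower = (p₁ − p₀)/p₁ = 0.0056864 / 0.028229 ≈ 0.2014
  upper = min{1, (1 − p₀)/p₁} = 0.97746 / 0.028229 ≈ 34.6257 → capped at 1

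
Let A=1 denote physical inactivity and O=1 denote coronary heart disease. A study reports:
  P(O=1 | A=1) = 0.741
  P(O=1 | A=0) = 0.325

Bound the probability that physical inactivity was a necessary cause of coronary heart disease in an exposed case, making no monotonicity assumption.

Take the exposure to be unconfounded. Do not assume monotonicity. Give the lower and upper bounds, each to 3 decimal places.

0.561 ≤ PN ≤ 0.911

Let p₁ = 0.741, p₀ = 0.325.
Under exogeneity alone the bounds on PN are max{0,(p₁−p₀)/p₁} ≤ PN ≤ min{1,(1−p₀)/p₁}.
  lower = (p₁ − p₀)/p₁ = 0.416 / 0.741 ≈ 0.5614
  upper = min{1, (1 − p₀)/p₁} = 0.675 / 0.741 ≈ 0.9109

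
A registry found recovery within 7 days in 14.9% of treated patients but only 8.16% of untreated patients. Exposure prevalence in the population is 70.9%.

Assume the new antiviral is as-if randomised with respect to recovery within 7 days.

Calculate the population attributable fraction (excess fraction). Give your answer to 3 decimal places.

p₁ = 0.149, p₀ = 0.0816.
Overall risk P(Y=1) = π·p₁ + (1−π)·p₀ = 0.709×0.149 + 0.291×0.0816 = 0.12939.
Under exogeneity, PAF = [P(Y=1) − p₀] / P(Y=1).
PAF = (0.12939 − 0.0816) / 0.12939 ≈ 0.3693

PAF ≈ 0.369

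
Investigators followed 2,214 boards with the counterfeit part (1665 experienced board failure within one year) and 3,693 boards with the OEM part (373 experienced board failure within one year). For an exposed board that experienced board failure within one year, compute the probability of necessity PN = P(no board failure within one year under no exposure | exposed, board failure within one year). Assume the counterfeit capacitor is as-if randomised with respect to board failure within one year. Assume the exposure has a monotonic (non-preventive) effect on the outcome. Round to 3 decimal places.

PN ≈ 0.866

p₁ = P(outcome | exposed) = 1665/2214 = 0.75203
p₀ = P(outcome | unexposed) = 373/3693 = 0.101
Under exogeneity and monotonicity, PN = (p₁ − p₀) / p₁.
PN = (0.75203 − 0.101) / 0.75203 = 0.65103 / 0.75203 ≈ 0.8657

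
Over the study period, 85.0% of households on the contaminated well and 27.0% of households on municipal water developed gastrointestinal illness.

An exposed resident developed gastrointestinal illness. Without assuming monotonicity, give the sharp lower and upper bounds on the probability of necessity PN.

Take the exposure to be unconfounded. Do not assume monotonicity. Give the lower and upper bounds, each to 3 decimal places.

0.682 ≤ PN ≤ 0.859

p₁ = 0.85, p₀ = 0.27.
Under exogeneity alone the bounds on PN are max{0,(p₁−p₀)/p₁} ≤ PN ≤ min{1,(1−p₀)/p₁}.
  lower = (p₁ − p₀)/p₁ = 0.58 / 0.85 ≈ 0.6824
  upper = min{1, (1 − p₀)/p₁} = 0.73 / 0.85 ≈ 0.8588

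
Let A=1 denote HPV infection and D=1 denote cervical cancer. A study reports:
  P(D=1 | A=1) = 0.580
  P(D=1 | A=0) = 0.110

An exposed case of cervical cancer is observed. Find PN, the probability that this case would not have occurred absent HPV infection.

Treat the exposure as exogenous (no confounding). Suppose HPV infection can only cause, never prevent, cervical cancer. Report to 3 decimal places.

Let p₁ = 0.58, p₀ = 0.11.
Under exogeneity and monotonicity, PN = (p₁ − p₀) / p₁.
PN = (0.58 − 0.11) / 0.58 = 0.47 / 0.58 ≈ 0.8103

PN ≈ 0.810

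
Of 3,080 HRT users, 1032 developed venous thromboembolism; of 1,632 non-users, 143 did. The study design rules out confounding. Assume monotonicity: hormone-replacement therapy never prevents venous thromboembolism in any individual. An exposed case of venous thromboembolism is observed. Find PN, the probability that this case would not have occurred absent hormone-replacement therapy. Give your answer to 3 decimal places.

p₁ = P(outcome | exposed) = 1032/3080 = 0.33506
p₀ = P(outcome | unexposed) = 143/1632 = 0.087623
Under exogeneity and monotonicity, PN = (p₁ − p₀) / p₁.
PN = (0.33506 − 0.087623) / 0.33506 = 0.24744 / 0.33506 ≈ 0.7385

PN ≈ 0.738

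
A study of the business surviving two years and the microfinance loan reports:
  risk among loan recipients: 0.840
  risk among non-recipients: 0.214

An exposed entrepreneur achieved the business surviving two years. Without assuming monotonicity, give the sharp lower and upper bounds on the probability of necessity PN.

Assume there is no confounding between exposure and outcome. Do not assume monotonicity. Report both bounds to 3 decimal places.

Let p₁ = 0.84, p₀ = 0.214.
Under exogeneity alone the bounds on PN are max{0,(p₁−p₀)/p₁} ≤ PN ≤ min{1,(1−p₀)/p₁}.
  lower = (p₁ − p₀)/p₁ = 0.626 / 0.84 ≈ 0.7452
  upper = min{1, (1 − p₀)/p₁} = 0.786 / 0.84 ≈ 0.9357

0.745 ≤ PN ≤ 0.936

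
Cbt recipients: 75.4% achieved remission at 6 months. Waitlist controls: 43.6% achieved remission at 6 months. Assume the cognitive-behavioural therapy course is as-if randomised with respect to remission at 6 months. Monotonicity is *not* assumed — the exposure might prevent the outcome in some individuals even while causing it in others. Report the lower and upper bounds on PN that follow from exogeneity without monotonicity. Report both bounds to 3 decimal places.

p₁ = 0.754, p₀ = 0.436.
Under exogeneity alone the bounds on PN are max{0,(p₁−p₀)/p₁} ≤ PN ≤ min{1,(1−p₀)/p₁}.
  lower = (p₁ − p₀)/p₁ = 0.318 / 0.754 ≈ 0.4218
  upper = min{1, (1 − p₀)/p₁} = 0.564 / 0.754 ≈ 0.7480

0.422 ≤ PN ≤ 0.748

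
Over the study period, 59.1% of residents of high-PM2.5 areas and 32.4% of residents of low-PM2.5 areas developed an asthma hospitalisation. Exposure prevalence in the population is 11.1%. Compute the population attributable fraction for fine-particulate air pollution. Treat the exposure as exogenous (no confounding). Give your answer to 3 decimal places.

PAF ≈ 0.084

p₁ = 0.591, p₀ = 0.324.
Overall risk P(Y=1) = π·p₁ + (1−π)·p₀ = 0.111×0.591 + 0.889×0.324 = 0.35364.
Under exogeneity, PAF = [P(Y=1) − p₀] / P(Y=1).
PAF = (0.35364 − 0.324) / 0.35364 ≈ 0.0838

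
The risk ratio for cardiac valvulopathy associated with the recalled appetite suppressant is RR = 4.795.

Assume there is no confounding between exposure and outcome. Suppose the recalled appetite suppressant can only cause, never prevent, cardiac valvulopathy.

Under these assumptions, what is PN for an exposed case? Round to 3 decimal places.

PN ≈ 0.791

Under exogeneity and monotonicity, PN = (RR − 1) / RR = 1 − 1/RR.
PN = (4.795 − 1) / 4.795 = 3.795 / 4.795 ≈ 0.7914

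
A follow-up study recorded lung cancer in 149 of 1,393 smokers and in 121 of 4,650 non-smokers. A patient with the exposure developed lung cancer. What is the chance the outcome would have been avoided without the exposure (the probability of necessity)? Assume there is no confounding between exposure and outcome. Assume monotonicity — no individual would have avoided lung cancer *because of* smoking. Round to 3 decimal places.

PN ≈ 0.757

p₁ = P(outcome | exposed) = 149/1393 = 0.10696
p₀ = P(outcome | unexposed) = 121/4650 = 0.026022
Under exogeneity and monotonicity, PN = (p₁ − p₀) / p₁.
PN = (0.10696 − 0.026022) / 0.10696 = 0.080942 / 0.10696 ≈ 0.7567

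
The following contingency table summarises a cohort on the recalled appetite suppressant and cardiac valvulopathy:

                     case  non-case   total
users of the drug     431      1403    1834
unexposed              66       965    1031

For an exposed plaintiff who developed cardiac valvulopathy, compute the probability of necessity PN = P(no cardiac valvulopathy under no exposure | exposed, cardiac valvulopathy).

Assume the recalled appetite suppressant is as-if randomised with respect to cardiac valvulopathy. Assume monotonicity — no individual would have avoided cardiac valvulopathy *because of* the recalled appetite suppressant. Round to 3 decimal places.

PN ≈ 0.728

p₁ = P(outcome | exposed) = 431/1834 = 0.23501
p₀ = P(outcome | unexposed) = 66/1031 = 0.064016
Under exogeneity and monotonicity, PN = (p₁ − p₀)/p₁.
PN = (0.23501 − 0.064016) / 0.23501 ≈ 0.7276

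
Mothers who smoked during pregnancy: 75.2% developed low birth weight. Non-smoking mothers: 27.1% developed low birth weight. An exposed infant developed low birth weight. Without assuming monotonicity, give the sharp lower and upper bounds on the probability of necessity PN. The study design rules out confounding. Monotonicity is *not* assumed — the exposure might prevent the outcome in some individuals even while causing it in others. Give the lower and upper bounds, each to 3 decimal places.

0.640 ≤ PN ≤ 0.969

p₁ = 0.752, p₀ = 0.271.
Under exogeneity alone the bounds on PN are max{0,(p₁−p₀)/p₁} ≤ PN ≤ min{1,(1−p₀)/p₁}.
  lower = (p₁ − p₀)/p₁ = 0.481 / 0.752 ≈ 0.6396
  upper = min{1, (1 − p₀)/p₁} = 0.729 / 0.752 ≈ 0.9694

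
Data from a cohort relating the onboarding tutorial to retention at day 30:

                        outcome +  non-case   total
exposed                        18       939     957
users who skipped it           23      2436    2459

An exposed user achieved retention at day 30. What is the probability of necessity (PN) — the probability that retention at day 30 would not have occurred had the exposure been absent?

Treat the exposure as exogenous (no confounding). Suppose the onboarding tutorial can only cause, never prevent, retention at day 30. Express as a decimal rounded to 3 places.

PN ≈ 0.503

p₁ = P(outcome | exposed) = 18/957 = 0.018809
p₀ = P(outcome | unexposed) = 23/2459 = 0.0093534
Under exogeneity and monotonicity, PN = (p₁ − p₀)/p₁.
PN = (0.018809 − 0.0093534) / 0.018809 ≈ 0.5027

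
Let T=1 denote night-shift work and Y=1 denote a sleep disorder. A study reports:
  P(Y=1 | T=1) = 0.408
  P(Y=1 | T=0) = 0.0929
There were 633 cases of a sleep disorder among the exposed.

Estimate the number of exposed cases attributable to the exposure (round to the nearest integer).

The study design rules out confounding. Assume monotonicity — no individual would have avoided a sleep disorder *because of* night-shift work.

about 489 cases

Let p₁ = 0.408, p₀ = 0.0929.
PN = (p₁ − p₀)/p₁ = (0.408 − 0.0929) / 0.408 ≈ 0.77230.
Attributable cases ≈ PN × (exposed cases) = 0.77230 × 633 ≈ 488.87.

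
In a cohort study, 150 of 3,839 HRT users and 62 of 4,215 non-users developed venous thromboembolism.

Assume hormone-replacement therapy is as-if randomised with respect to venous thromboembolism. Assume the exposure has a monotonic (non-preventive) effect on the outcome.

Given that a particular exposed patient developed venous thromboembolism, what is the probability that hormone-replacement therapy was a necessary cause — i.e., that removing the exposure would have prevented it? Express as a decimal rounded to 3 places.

p₁ = P(outcome | exposed) = 150/3839 = 0.039073
p₀ = P(outcome | unexposed) = 62/4215 = 0.014709
Under exogeneity and monotonicity, PN = (p₁ − p₀) / p₁.
PN = (0.039073 − 0.014709) / 0.039073 = 0.024363 / 0.039073 ≈ 0.6235

PN ≈ 0.624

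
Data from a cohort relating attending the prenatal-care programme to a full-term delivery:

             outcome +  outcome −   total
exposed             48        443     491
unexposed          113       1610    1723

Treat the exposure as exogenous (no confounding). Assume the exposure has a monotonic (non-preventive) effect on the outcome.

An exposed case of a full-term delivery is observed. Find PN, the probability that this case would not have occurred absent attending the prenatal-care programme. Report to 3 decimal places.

p₁ = P(outcome | exposed) = 48/491 = 0.09776
p₀ = P(outcome | unexposed) = 113/1723 = 0.065583
Under exogeneity and monotonicity, PN = (p₁ − p₀)/p₁.
PN = (0.09776 − 0.065583) / 0.09776 ≈ 0.3291

PN ≈ 0.329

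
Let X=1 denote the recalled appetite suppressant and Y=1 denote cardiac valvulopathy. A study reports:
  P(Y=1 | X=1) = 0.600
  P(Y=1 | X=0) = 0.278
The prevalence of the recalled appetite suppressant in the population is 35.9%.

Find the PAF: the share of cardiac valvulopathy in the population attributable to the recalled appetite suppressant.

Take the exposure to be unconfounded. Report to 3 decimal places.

Let p₁ = 0.6, p₀ = 0.278.
Overall risk P(Y=1) = π·p₁ + (1−π)·p₀ = 0.359×0.6 + 0.641×0.278 = 0.3936.
Under exogeneity, PAF = [P(Y=1) − p₀] / P(Y=1).
PAF = (0.3936 − 0.278) / 0.3936 ≈ 0.2937

PAF ≈ 0.294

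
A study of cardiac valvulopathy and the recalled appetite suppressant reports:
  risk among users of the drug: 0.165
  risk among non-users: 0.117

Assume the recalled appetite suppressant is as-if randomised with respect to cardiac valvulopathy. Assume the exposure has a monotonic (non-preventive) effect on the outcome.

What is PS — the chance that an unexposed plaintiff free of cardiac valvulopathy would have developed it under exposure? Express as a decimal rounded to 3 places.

PS ≈ 0.054

Let p₁ = 0.165, p₀ = 0.117.
Under exogeneity and monotonicity, PS = (p₁ − p₀) / (1 − p₀).
PS = (0.165 − 0.117) / (1 − 0.117) = 0.048 / 0.883 ≈ 0.0544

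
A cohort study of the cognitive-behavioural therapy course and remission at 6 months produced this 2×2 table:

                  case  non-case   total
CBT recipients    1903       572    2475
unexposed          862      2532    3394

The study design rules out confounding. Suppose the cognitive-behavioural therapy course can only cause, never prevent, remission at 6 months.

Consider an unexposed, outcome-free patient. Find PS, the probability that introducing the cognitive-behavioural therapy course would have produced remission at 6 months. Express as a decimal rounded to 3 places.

PS ≈ 0.690

p₁ = P(outcome | exposed) = 1903/2475 = 0.76889
p₀ = P(outcome | unexposed) = 862/3394 = 0.25398
Under exogeneity and monotonicity, PS = (p₁ − p₀) / (1 − p₀).
PS = (0.76889 − 0.25398) / (1 − 0.25398) = 0.51491 / 0.74602 ≈ 0.6902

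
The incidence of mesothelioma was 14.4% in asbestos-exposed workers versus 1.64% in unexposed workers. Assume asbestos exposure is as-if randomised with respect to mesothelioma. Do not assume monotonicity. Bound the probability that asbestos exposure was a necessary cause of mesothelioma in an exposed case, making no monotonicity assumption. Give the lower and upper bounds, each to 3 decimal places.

0.886 ≤ PN ≤ 1.000

p₁ = 0.144, p₀ = 0.0164.
Under exogeneity alone the bounds on PN are max{0,(p₁−p₀)/p₁} ≤ PN ≤ min{1,(1−p₀)/p₁}.
  lower = (p₁ − p₀)/p₁ = 0.1276 / 0.144 ≈ 0.8861
  upper = min{1, (1 − p₀)/p₁} = 0.9836 / 0.144 ≈ 6.8306 → capped at 1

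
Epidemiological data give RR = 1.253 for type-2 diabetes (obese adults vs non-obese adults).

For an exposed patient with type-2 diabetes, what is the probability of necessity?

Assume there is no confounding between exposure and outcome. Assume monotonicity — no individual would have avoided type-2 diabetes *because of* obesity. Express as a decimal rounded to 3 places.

Under exogeneity and monotonicity, PN = (RR − 1) / RR = 1 − 1/RR.
PN = (1.253 − 1) / 1.253 = 0.253 / 1.253 ≈ 0.2019

PN ≈ 0.202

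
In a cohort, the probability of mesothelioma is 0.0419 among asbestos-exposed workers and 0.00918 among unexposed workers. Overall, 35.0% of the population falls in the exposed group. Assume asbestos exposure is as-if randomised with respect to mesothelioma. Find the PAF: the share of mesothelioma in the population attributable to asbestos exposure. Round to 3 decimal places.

Let p₁ = 0.0419, p₀ = 0.00918.
Overall risk P(Y=1) = π·p₁ + (1−π)·p₀ = 0.35×0.0419 + 0.65×0.00918 = 0.020632.
Under exogeneity, PAF = [P(Y=1) − p₀] / P(Y=1).
PAF = (0.020632 − 0.00918) / 0.020632 ≈ 0.5551

PAF ≈ 0.555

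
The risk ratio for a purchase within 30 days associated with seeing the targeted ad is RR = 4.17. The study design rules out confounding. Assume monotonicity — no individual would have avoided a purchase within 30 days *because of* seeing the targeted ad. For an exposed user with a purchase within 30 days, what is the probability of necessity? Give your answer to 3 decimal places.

PN ≈ 0.760

Under exogeneity and monotonicity, PN = (RR − 1) / RR = 1 − 1/RR.
PN = (4.17 − 1) / 4.17 = 3.17 / 4.17 ≈ 0.7602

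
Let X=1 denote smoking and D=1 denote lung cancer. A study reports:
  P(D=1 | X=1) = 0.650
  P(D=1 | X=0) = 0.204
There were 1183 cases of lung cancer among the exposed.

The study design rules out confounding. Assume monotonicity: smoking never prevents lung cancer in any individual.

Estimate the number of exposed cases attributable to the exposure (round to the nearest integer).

about 812 cases

Let p₁ = 0.65, p₀ = 0.204.
PN = (p₁ − p₀)/p₁ = (0.65 − 0.204) / 0.65 ≈ 0.68615.
Attributable cases ≈ PN × (exposed cases) = 0.68615 × 1183 ≈ 811.72.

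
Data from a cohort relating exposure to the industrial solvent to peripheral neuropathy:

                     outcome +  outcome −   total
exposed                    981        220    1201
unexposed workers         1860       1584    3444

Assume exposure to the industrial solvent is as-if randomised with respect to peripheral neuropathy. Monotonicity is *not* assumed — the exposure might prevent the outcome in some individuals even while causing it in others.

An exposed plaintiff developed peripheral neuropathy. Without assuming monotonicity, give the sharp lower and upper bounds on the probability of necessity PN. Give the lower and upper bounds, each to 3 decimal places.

p₁ = P(outcome | exposed) = 981/1201 = 0.81682
p₀ = P(outcome | unexposed) = 1860/3444 = 0.54007
Under exogeneity alone the bounds on PN are max{0,(p₁−p₀)/p₁} ≤ PN ≤ min{1,(1−p₀)/p₁}.
  lower = (p₁ − p₀)/p₁ = 0.27675 / 0.81682 ≈ 0.3388
  upper = min{1, (1 − p₀)/p₁} = 0.45993 / 0.81682 ≈ 0.5631

0.339 ≤ PN ≤ 0.563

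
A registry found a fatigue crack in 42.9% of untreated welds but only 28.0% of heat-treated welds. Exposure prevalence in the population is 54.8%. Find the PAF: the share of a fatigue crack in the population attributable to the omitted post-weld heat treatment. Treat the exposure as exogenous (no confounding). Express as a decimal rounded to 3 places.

PAF ≈ 0.226

p₁ = 0.429, p₀ = 0.28.
Overall risk P(Y=1) = π·p₁ + (1−π)·p₀ = 0.548×0.429 + 0.452×0.28 = 0.36165.
Under exogeneity, PAF = [P(Y=1) − p₀] / P(Y=1).
PAF = (0.36165 − 0.28) / 0.36165 ≈ 0.2258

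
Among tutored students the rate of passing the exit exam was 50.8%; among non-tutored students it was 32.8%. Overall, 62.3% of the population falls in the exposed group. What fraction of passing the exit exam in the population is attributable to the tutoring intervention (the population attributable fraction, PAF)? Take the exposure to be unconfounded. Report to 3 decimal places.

p₁ = 0.508, p₀ = 0.328.
Overall risk P(Y=1) = π·p₁ + (1−π)·p₀ = 0.623×0.508 + 0.377×0.328 = 0.44014.
Under exogeneity, PAF = [P(Y=1) − p₀] / P(Y=1).
PAF = (0.44014 − 0.328) / 0.44014 ≈ 0.2548

PAF ≈ 0.255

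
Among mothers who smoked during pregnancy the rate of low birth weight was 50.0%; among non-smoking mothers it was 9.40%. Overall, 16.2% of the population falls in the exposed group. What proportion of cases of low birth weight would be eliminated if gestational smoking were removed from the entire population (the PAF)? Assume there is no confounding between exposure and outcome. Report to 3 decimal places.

PAF ≈ 0.412

p₁ = 0.5, p₀ = 0.094.
Overall risk P(Y=1) = π·p₁ + (1−π)·p₀ = 0.162×0.5 + 0.838×0.094 = 0.15977.
Under exogeneity, PAF = [P(Y=1) − p₀] / P(Y=1).
PAF = (0.15977 − 0.094) / 0.15977 ≈ 0.4117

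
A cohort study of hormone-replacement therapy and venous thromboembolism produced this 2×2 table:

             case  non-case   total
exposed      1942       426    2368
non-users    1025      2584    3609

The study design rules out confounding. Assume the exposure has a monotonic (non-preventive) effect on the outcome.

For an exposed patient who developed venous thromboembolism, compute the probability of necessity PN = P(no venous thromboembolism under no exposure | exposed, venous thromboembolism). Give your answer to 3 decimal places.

p₁ = P(outcome | exposed) = 1942/2368 = 0.8201
p₀ = P(outcome | unexposed) = 1025/3609 = 0.28401
Under exogeneity and monotonicity, PN = (p₁ − p₀)/p₁.
PN = (0.8201 − 0.28401) / 0.8201 ≈ 0.6537

PN ≈ 0.654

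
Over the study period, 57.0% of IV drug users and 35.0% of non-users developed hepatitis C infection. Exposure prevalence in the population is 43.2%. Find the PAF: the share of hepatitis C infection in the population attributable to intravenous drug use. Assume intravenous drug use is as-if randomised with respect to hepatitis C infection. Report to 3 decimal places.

p₁ = 0.57, p₀ = 0.35.
Overall risk P(Y=1) = π·p₁ + (1−π)·p₀ = 0.432×0.57 + 0.568×0.35 = 0.44504.
Under exogeneity, PAF = [P(Y=1) − p₀] / P(Y=1).
PAF = (0.44504 − 0.35) / 0.44504 ≈ 0.2136

PAF ≈ 0.214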